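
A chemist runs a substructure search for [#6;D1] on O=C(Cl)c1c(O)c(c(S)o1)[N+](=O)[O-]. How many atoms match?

0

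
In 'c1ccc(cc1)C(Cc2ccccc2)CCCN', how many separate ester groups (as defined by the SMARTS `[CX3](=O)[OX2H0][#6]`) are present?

0

[CX3](=O)[OX2H0][#6] is the SMARTS for an ester: a carbonyl carbon bonded to an oxygen that is itself bonded to carbon (no H on that O).
No fragment in the molecule satisfies every constraint, giving 0 matches.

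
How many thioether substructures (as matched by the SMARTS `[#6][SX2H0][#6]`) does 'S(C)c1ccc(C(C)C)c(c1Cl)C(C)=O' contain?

1

[#6][SX2H0][#6] is the SMARTS for a thioether: an aliphatic sulfur bridging two carbons with no H on the sulfur.
Exactly one fragment in the molecule meets all constraints, giving 1 match.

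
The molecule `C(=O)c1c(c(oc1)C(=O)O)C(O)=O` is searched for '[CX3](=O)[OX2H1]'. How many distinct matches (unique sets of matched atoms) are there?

[CX3](=O)[OX2H1] is the SMARTS for a carboxylic acid: an sp2 carbon double-bonded to O and single-bonded to an -OH oxygen.
The molecule carries 2 separate instances of a carboxylic acid group (-C(=O)OH) meeting every constraint; each maps to a distinct set of atoms, giving 2 matches.

2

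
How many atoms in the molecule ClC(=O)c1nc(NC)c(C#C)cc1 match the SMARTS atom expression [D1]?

The query [D1] means: atom with exactly one heavy-atom neighbour (degree 1).
Check the 13 heavy atoms by environment: 1× n (aromatic, D2) → no; 3× c (aromatic, D3) → no; 2× c (aromatic, D2) → no; 1× C (D2) → no; 2× C (D1) → match; 1× N (D2) → no; 1× C (D3) → no; 1× O (D1) → match; 1× Cl (D1) → match.
Summing the matching environments: 2 + 1 + 1 = 4 matching atoms.

4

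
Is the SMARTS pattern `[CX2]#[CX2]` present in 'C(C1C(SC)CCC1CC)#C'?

The pattern [CX2]#[CX2] describes a carbon-carbon triple bond — an alkyne.
The molecule carries an ethynyl group (-C#CH), whose atoms satisfy every constraint of the query, so the pattern matches.

Yes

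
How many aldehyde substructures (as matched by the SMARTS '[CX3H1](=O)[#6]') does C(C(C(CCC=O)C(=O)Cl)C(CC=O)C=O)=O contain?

4

[CX3H1](=O)[#6] is the SMARTS for an aldehyde: an sp2 carbon with one H, double-bonded to O and single-bonded to carbon.
The molecule carries 4 separate instances of an aldehyde (-CHO) meeting every constraint; each maps to a distinct set of atoms, giving 4 matches.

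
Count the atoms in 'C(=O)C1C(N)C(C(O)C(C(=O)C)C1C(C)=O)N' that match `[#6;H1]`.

The query [#6;H1] means: any carbon bearing exactly one hydrogen.
Check the 17 heavy atoms by environment: 7× C (H1) → match; 2× N (H2) → no; 2× C (H0) → no; 3× O (H0) → no; 2× C (H3) → no; 1× O (H1) → no.
That gives 7 matching atoms.

7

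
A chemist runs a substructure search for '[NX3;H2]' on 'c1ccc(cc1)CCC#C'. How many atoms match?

0

The query [NX3;H2] means: aliphatic N with 3 total connections, two of them H — an -NH2 nitrogen (amine or amide).
Check the 10 heavy atoms by environment: 2× C (H2, X4) → no; 1× C (H0, X2) → no; 1× C (H1, X2) → no; 1× c (aromatic, H0, X3) → no; 5× c (aromatic, H1, X3) → no.
No environment satisfies the query, so 0 matching atoms.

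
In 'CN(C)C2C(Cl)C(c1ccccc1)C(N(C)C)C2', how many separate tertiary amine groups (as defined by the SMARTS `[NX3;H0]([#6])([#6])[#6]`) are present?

[NX3;H0]([#6])([#6])[#6] is the SMARTS for a tertiary amine: a trivalent nitrogen with no H, bonded to three carbons.
The molecule carries 2 separate instances of a dimethylamino group (-N(CH3)2) meeting every constraint; each maps to a distinct set of atoms, giving 2 matches.

2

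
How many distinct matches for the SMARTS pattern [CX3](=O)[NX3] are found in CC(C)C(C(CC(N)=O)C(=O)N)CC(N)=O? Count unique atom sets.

3

[CX3](=O)[NX3] is the SMARTS for an amide: a carbonyl carbon bonded to a trivalent nitrogen.
The molecule carries 3 separate instances of a primary amide (-C(=O)NH2) meeting every constraint; each maps to a distinct set of atoms, giving 3 matches.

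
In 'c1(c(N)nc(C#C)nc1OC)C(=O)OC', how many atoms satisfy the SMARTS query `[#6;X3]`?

5

The query [#6;X3] means: any carbon (aromatic or not) with three total connections.
Check the 15 heavy atoms by environment: 2× n (aromatic, X2) → no; 4× c (aromatic, X3) → match; 1× C (X3) → match; 1× O (X1) → no; 2× O (X2) → no; 2× C (X4) → no; 2× C (X2) → no; 1× N (X3) → no.
Summing the matching environments: 4 + 1 = 5 matching atoms.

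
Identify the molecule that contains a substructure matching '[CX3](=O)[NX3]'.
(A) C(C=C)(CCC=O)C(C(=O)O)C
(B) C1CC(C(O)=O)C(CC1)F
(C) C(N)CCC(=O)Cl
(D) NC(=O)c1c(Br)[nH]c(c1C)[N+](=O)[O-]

D

[CX3](=O)[NX3] describes a carbonyl carbon bonded to a trivalent nitrogen (an amide).
(A) has a carboxylic acid group (-C(=O)OH) but the carbonyl is bonded to O, not to an NX3 nitrogen.
(B) has a carboxylic acid group (-C(=O)OH) but the carbonyl is bonded to O, not to an NX3 nitrogen.
(C) has a primary amino group (-NH2) but the -NH2 is not attached to a carbonyl carbon.
(D) contains a primary amide (-C(=O)NH2), which satisfies every atom and bond constraint.
So the answer is (D).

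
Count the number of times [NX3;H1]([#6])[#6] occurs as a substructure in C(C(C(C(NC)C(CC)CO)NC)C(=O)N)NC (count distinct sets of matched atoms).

3

[NX3;H1]([#6])[#6] is the SMARTS for a secondary amine: a trivalent nitrogen with one H, bonded to two carbons.
The molecule carries 3 separate instances of an N-methylamino group (-NHCH3) meeting every constraint; each maps to a distinct set of atoms, giving 3 matches.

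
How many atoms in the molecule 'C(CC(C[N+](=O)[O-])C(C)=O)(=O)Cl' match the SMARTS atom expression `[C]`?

The query [C] means: uppercase C matches aliphatic (non-aromatic) carbon only.
Check the 12 heavy atoms by environment: 6× C → match; 3× O → no; 1× Cl → no; 1× N (charge +1) → no; 1× O (charge -1) → no.
That gives 6 matching atoms.

6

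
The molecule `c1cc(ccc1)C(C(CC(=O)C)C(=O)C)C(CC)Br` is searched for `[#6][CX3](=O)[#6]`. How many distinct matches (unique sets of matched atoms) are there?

[#6][CX3](=O)[#6] is the SMARTS for a ketone: a carbonyl carbon (no H) flanked by two carbons.
The molecule carries 2 separate instances of an acetyl/ketone group (-C(=O)CH3) meeting every constraint; each maps to a distinct set of atoms, giving 2 matches.

2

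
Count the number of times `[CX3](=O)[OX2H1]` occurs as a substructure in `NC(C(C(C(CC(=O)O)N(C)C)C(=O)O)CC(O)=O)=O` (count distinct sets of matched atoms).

3

[CX3](=O)[OX2H1] is the SMARTS for a carboxylic acid: an sp2 carbon double-bonded to O and single-bonded to an -OH oxygen.
The molecule carries 3 separate instances of a carboxylic acid group (-C(=O)OH) meeting every constraint; each maps to a distinct set of atoms, giving 3 matches.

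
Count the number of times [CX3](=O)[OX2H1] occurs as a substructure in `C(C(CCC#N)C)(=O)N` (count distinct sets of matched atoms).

0

[CX3](=O)[OX2H1] is the SMARTS for a carboxylic acid: an sp2 carbon double-bonded to O and single-bonded to an -OH oxygen.
The molecule has a primary amide (-C(=O)NH2), but the carbonyl is bonded to N, not to an -OH oxygen; nothing else fits, so there are 0 matches.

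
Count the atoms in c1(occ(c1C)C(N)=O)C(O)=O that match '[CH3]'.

1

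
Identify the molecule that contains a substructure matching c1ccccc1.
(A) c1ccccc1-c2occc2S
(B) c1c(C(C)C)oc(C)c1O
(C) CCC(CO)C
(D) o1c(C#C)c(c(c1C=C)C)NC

A

c1ccccc1 describes six aromatic carbons in a ring (a benzene ring).
(A) contains a phenyl ring, which satisfies every atom and bond constraint.
(B) has a methyl group (-CH3) but no six-membered all-carbon aromatic ring is present.
(C) has a methyl group (-CH3) but no six-membered all-carbon aromatic ring is present.
(D) has a methyl group (-CH3) but no six-membered all-carbon aromatic ring is present.
So the answer is (A).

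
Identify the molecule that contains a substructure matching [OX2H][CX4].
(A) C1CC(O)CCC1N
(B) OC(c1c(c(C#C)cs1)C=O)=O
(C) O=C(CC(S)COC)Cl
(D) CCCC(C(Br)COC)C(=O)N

A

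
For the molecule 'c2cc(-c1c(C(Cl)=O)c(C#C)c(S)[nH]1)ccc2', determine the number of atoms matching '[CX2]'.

2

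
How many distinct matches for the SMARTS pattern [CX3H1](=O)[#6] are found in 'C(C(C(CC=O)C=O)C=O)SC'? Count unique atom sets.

[CX3H1](=O)[#6] is the SMARTS for an aldehyde: an sp2 carbon with one H, double-bonded to O and single-bonded to carbon.
The molecule carries 3 separate instances of an aldehyde (-CHO) meeting every constraint; each maps to a distinct set of atoms, giving 3 matches.

3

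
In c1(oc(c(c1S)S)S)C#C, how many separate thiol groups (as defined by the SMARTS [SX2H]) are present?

[SX2H] is the SMARTS for a thiol: an aliphatic sulfur with two connections, one being H.
The molecule carries 3 separate instances of a thiol (-SH) meeting every constraint; each maps to a distinct set of atoms, giving 3 matches.

3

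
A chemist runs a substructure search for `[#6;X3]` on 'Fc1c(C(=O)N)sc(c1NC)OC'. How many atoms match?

Check the 13 heavy atoms by environment: 1× s (aromatic, X2) → no; 4× c (aromatic, X3) → match; 1× O (X2) → no; 2× C (X4) → no; 2× N (X3) → no; 1× C (X3) → match; 1× O (X1) → no; 1× F (X1) → no.
Summing the matching environments: 4 + 1 = 5 matching atoms.

5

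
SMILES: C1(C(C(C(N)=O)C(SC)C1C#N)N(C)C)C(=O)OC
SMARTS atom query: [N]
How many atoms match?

3

The query [N] means: uppercase N matches aliphatic (non-aromatic) nitrogen only.
Check the 19 heavy atoms by environment: 12× C → no; 3× O → no; 1× S → no; 3× N → match.
That gives 3 matching atoms.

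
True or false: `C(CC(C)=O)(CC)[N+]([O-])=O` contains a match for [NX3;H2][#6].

False

The pattern [NX3;H2][#6] describes a trivalent nitrogen with two H attached to carbon — a primary amine.
The closest candidate here is a nitro group (-[N+](=O)[O-]), but the nitrogen is [N+] with no H, not NX3H2. No other fragment satisfies the full query, so there is no match.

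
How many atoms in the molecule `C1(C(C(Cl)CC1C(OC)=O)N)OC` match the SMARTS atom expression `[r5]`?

The query [r5] means: r5 matches atoms in a five-membered ring.
Check the 13 heavy atoms by environment: 5× C (in 5-ring) → match; 3× O (acyclic) → no; 3× C (acyclic) → no; 1× Cl (acyclic) → no; 1× N (acyclic) → no.
That gives 5 matching atoms.

5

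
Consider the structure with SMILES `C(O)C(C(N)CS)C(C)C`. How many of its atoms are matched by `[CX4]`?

7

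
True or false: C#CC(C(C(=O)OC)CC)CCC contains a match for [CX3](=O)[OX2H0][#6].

The pattern [CX3](=O)[OX2H0][#6] describes a carbonyl carbon bonded to an oxygen that is itself bonded to carbon (no H on that O) — an ester.
The molecule carries a methyl-ester group (-C(=O)OCH3), whose atoms satisfy every constraint of the query, so the pattern matches.

True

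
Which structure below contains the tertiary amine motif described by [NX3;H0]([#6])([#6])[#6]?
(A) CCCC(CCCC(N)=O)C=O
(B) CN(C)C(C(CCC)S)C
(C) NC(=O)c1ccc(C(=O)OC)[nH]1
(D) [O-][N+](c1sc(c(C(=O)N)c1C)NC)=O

B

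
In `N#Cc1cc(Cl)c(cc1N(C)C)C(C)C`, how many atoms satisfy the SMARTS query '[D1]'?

6

Check the 15 heavy atoms by environment: 4× c (aromatic, D3) → no; 2× c (aromatic, D2) → no; 1× C (D2) → no; 1× N (D1) → match; 1× Cl (D1) → match; 1× C (D3) → no; 4× C (D1) → match; 1× N (D3) → no.
Summing the matching environments: 1 + 1 + 4 = 6 matching atoms.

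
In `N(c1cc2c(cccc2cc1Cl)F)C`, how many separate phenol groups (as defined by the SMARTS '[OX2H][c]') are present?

[OX2H][c] is the SMARTS for a phenol: a hydroxyl oxygen attached to an aromatic carbon.
No fragment in the molecule satisfies every constraint, giving 0 matches.

0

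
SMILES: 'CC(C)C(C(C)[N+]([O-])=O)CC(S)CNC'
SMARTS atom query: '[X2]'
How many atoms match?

1

The query [X2] means: any atom with exactly two total connections (bonds + H).
Check the 15 heavy atoms by environment: 10× C (X4) → no; 1× S (X2) → match; 1× N (charge +1, X3) → no; 1× O (charge -1, X1) → no; 1× O (X1) → no; 1× N (X3) → no.
That gives 1 matching atom.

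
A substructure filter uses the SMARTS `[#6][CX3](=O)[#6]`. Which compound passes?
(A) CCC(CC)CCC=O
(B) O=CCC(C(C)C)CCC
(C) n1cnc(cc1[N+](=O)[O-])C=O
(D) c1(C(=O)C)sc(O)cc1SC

D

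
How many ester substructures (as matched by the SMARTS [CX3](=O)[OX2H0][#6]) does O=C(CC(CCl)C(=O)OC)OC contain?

[CX3](=O)[OX2H0][#6] is the SMARTS for an ester: a carbonyl carbon bonded to an oxygen that is itself bonded to carbon (no H on that O).
The molecule carries 2 separate instances of a methyl-ester group (-C(=O)OCH3) meeting every constraint; each maps to a distinct set of atoms, giving 2 matches.

2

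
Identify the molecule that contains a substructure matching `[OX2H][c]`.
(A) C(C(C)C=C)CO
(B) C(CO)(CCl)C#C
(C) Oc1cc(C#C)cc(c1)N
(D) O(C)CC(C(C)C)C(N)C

C

[OX2H][c] describes a hydroxyl oxygen attached to an aromatic carbon (a phenol).
(A) has a hydroxyl group (-OH) but the -OH is on an aliphatic carbon, not an aromatic c.
(B) has a hydroxyl group (-OH) but the -OH is on an aliphatic carbon, not an aromatic c.
(C) contains a hydroxyl group (-OH), which satisfies every atom and bond constraint.
(D) has a methoxy ether (-OCH3) but the oxygen has H0, not H1.
So the answer is (C).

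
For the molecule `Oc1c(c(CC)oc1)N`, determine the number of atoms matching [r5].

5

Check the 9 heavy atoms by environment: 1× o (aromatic, in 5-ring) → match; 4× c (aromatic, in 5-ring) → match; 2× C (acyclic) → no; 1× N (acyclic) → no; 1× O (acyclic) → no.
Summing the matching environments: 1 + 4 = 5 matching atoms.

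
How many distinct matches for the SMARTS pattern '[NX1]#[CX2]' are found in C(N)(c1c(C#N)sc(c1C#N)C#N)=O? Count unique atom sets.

3

[NX1]#[CX2] is the SMARTS for a nitrile: a nitrogen triple-bonded to a two-connected carbon.
The molecule carries 3 separate instances of a nitrile (-C#N) meeting every constraint; each maps to a distinct set of atoms, giving 3 matches.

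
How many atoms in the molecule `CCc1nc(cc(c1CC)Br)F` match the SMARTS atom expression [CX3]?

0

The query [CX3] means: C with X3: aliphatic carbon with exactly 3 total connections.
Check the 12 heavy atoms by environment: 1× n (aromatic, X2) → no; 5× c (aromatic, X3) → no; 4× C (X4) → no; 1× Br (X1) → no; 1× F (X1) → no.
No environment satisfies the query, so 0 matching atoms.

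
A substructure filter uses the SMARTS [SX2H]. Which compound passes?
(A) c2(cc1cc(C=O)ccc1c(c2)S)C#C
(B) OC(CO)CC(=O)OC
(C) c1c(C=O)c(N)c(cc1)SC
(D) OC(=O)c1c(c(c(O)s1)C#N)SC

[SX2H] describes an aliphatic sulfur with two connections, one being H (a thiol).
(A) contains a thiol (-SH), which satisfies every atom and bond constraint.
(B) has a hydroxyl group (-OH) but it is an -OH, not an -SH.
(C) has a methylthio ether (-SCH3) but the sulfur has H0 (bonded to two carbons), not H1.
(D) has a hydroxyl group (-OH) but it is an -OH, not an -SH.
So the answer is (A).

A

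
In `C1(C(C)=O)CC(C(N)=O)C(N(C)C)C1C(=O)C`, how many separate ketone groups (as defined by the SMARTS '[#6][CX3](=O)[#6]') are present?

2

[#6][CX3](=O)[#6] is the SMARTS for a ketone: a carbonyl carbon (no H) flanked by two carbons.
The molecule carries 2 separate instances of an acetyl/ketone group (-C(=O)CH3) meeting every constraint; each maps to a distinct set of atoms, giving 2 matches.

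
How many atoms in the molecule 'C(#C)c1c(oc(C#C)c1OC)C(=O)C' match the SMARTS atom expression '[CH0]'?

3

The query [CH0] means: aliphatic carbon with no attached hydrogen.
Check the 14 heavy atoms by environment: 1× o (aromatic, H0) → no; 4× c (aromatic, H0) → no; 2× O (H0) → no; 2× C (H3) → no; 3× C (H0) → match; 2× C (H1) → no.
That gives 3 matching atoms.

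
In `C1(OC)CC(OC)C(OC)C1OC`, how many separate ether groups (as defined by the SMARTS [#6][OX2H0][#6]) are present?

4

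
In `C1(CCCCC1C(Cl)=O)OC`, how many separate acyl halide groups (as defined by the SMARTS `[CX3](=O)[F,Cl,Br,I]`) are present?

1

[CX3](=O)[F,Cl,Br,I] is the SMARTS for an acyl halide: a carbonyl carbon bonded to a halogen.
Exactly one fragment in the molecule meets all constraints, giving 1 match.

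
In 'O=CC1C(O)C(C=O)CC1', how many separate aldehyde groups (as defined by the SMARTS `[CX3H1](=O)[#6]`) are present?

2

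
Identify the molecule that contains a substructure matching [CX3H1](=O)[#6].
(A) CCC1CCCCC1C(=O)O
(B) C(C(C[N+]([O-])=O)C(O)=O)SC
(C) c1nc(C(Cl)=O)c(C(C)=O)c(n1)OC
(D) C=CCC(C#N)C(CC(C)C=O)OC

[CX3H1](=O)[#6] describes an sp2 carbon with one H, double-bonded to O and single-bonded to carbon (an aldehyde).
(A) has a carboxylic acid group (-C(=O)OH) but the carbonyl carbon has H0 and is bonded to O, not H1.
(B) has a carboxylic acid group (-C(=O)OH) but the carbonyl carbon has H0 and is bonded to O, not H1.
(C) has an acetyl/ketone group (-C(=O)CH3) but the carbonyl carbon has H0 (two carbon neighbours), not H1.
(D) contains an aldehyde (-CHO), which satisfies every atom and bond constraint.
So the answer is (D).

D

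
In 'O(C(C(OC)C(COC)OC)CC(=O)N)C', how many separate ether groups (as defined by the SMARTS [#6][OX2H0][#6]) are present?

[#6][OX2H0][#6] is the SMARTS for an ether: an aliphatic oxygen bridging two carbons with no H on the oxygen.
The molecule carries 4 separate instances of a methoxy ether (-OCH3) meeting every constraint; each maps to a distinct set of atoms, giving 4 matches.

4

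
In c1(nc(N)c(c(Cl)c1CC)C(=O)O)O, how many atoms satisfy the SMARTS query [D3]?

6

The query [D3] means: atom with exactly three heavy-atom neighbours.
Check the 14 heavy atoms by environment: 1× n (aromatic, D2) → no; 5× c (aromatic, D3) → match; 1× N (D1) → no; 1× C (D2) → no; 1× C (D1) → no; 3× O (D1) → no; 1× Cl (D1) → no; 1× C (D3) → match.
Summing the matching environments: 5 + 1 = 6 matching atoms.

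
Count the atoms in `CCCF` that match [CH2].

2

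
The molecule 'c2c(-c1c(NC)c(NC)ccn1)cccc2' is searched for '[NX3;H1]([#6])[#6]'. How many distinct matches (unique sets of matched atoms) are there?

2

[NX3;H1]([#6])[#6] is the SMARTS for a secondary amine: a trivalent nitrogen with one H, bonded to two carbons.
The molecule carries 2 separate instances of an N-methylamino group (-NHCH3) meeting every constraint; each maps to a distinct set of atoms, giving 2 matches.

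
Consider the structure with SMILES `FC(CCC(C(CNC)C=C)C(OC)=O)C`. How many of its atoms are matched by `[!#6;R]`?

0

The query [!#6;R] means: non-carbon atom that is part of a ring.
Check the 16 heavy atoms by environment: 12× C (acyclic) → no; 1× F (acyclic) → no; 1× N (acyclic) → no; 2× O (acyclic) → no.
No environment satisfies the query, so 0 matching atoms.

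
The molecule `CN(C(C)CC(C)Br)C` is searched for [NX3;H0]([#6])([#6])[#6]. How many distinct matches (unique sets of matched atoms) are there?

[NX3;H0]([#6])([#6])[#6] is the SMARTS for a tertiary amine: a trivalent nitrogen with no H, bonded to three carbons.
Exactly one fragment in the molecule meets all constraints, giving 1 match.

1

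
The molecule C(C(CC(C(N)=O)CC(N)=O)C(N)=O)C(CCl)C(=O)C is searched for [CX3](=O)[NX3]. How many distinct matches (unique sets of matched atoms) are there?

3

[CX3](=O)[NX3] is the SMARTS for an amide: a carbonyl carbon bonded to a trivalent nitrogen.
The molecule carries 3 separate instances of a primary amide (-C(=O)NH2) meeting every constraint; each maps to a distinct set of atoms, giving 3 matches.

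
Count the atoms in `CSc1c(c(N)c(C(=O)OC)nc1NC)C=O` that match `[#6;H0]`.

6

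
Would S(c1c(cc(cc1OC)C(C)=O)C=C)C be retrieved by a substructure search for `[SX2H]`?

No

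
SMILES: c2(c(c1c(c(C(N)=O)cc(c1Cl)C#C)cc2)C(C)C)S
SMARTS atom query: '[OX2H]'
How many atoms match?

0

The query [OX2H] means: aliphatic oxygen with two connections, one of which is H — an -OH oxygen.
Check the 20 heavy atoms by environment: 7× c (aromatic, H0, X3) → no; 3× c (aromatic, H1, X3) → no; 1× C (H0, X2) → no; 1× C (H1, X2) → no; 1× S (H1, X2) → no; 1× C (H1, X4) → no; 2× C (H3, X4) → no; 1× Cl (H0, X1) → no; 1× C (H0, X3) → no; 1× O (H0, X1) → no; 1× N (H2, X3) → no.
No environment satisfies the query, so 0 matching atoms.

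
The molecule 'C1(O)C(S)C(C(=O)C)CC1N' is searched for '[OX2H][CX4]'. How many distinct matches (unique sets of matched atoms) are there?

1

[OX2H][CX4] is the SMARTS for an aliphatic alcohol: a hydroxyl oxygen bound to an sp3 (X4) carbon.
Exactly one fragment in the molecule meets all constraints, giving 1 match.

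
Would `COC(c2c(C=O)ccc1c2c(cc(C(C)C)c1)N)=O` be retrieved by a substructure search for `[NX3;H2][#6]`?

Yes

The pattern [NX3;H2][#6] describes a trivalent nitrogen with two H attached to carbon — a primary amine.
The molecule carries a primary amino group (-NH2), whose atoms satisfy every constraint of the query, so the pattern matches.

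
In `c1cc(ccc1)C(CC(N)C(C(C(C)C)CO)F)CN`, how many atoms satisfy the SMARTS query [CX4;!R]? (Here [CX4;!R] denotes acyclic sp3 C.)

10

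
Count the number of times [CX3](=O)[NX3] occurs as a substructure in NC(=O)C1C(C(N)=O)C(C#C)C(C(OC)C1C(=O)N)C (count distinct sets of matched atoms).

[CX3](=O)[NX3] is the SMARTS for an amide: a carbonyl carbon bonded to a trivalent nitrogen.
The molecule carries 3 separate instances of a primary amide (-C(=O)NH2) meeting every constraint; each maps to a distinct set of atoms, giving 3 matches.

3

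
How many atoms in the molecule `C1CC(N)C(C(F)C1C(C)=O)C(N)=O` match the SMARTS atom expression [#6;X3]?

2

The query [#6;X3] means: any carbon (aromatic or not) with three total connections.
Check the 14 heavy atoms by environment: 7× C (X4) → no; 1× F (X1) → no; 2× C (X3) → match; 2× O (X1) → no; 2× N (X3) → no.
That gives 2 matching atoms.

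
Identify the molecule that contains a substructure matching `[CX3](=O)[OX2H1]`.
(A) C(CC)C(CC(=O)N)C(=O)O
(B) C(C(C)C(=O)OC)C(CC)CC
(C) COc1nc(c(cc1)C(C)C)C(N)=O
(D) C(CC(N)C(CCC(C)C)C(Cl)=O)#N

[CX3](=O)[OX2H1] describes an sp2 carbon double-bonded to O and single-bonded to an -OH oxygen (a carboxylic acid).
(A) contains a carboxylic acid group (-C(=O)OH), which satisfies every atom and bond constraint.
(B) has a methyl-ester group (-C(=O)OCH3) but the singly-bonded O has no H (OX2H0, not OX2H1).
(C) has a primary amide (-C(=O)NH2) but the carbonyl is bonded to N, not to an -OH oxygen.
(D) has an acyl chloride (-C(=O)Cl) but the carbonyl is bonded to Cl, not to an -OH oxygen.
So the answer is (A).

A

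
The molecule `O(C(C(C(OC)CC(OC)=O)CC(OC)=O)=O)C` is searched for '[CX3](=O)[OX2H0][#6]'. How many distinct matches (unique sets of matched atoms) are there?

3

[CX3](=O)[OX2H0][#6] is the SMARTS for an ester: a carbonyl carbon bonded to an oxygen that is itself bonded to carbon (no H on that O).
The molecule carries 3 separate instances of a methyl-ester group (-C(=O)OCH3) meeting every constraint; each maps to a distinct set of atoms, giving 3 matches.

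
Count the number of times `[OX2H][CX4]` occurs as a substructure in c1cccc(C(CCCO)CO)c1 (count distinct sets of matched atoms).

[OX2H][CX4] is the SMARTS for an aliphatic alcohol: a hydroxyl oxygen bound to an sp3 (X4) carbon.
The molecule carries 2 separate instances of a hydroxyl group (-OH) meeting every constraint; each maps to a distinct set of atoms, giving 2 matches.

2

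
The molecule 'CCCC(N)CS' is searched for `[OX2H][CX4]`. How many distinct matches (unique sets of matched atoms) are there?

[OX2H][CX4] is the SMARTS for an aliphatic alcohol: a hydroxyl oxygen bound to an sp3 (X4) carbon.
No fragment in the molecule satisfies every constraint, giving 0 matches.

0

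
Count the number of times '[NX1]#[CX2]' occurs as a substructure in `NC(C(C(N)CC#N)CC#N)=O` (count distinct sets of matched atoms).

[NX1]#[CX2] is the SMARTS for a nitrile: a nitrogen triple-bonded to a two-connected carbon.
The molecule carries 2 separate instances of a nitrile (-C#N) meeting every constraint; each maps to a distinct set of atoms, giving 2 matches.

2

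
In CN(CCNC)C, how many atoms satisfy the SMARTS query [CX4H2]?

The query [CX4H2] means: sp3 carbon (X4) with exactly two hydrogens.
Check the 7 heavy atoms by environment: 2× C (H2, X4) → match; 1× N (H1, X3) → no; 3× C (H3, X4) → no; 1× N (H0, X3) → no.
That gives 2 matching atoms.

2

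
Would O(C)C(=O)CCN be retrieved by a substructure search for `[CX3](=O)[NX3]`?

The pattern [CX3](=O)[NX3] describes a carbonyl carbon bonded to a trivalent nitrogen — an amide.
The closest candidate here is a primary amino group (-NH2), but the -NH2 is not attached to a carbonyl carbon. No other fragment satisfies the full query, so there is no match.

No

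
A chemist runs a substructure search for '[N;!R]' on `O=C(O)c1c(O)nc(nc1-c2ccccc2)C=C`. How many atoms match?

0

Check the 18 heavy atoms by environment: 2× n (aromatic, in 6-ring) → no; 10× c (aromatic, in 6-ring) → no; 3× C (acyclic) → no; 3× O (acyclic) → no.
No environment satisfies the query, so 0 matching atoms.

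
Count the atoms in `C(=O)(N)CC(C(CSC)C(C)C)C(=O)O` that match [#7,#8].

The query [#7,#8] means: nitrogen or oxygen (comma = OR).
Check the 15 heavy atoms by environment: 10× C → no; 1× S → no; 3× O → match; 1× N → match.
Summing the matching environments: 3 + 1 = 4 matching atoms.

4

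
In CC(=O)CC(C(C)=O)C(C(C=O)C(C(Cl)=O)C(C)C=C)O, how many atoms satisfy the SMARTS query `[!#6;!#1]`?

The query [!#6;!#1] means: not carbon and not hydrogen — any heteroatom.
Check the 21 heavy atoms by environment: 15× C → no; 5× O → match; 1× Cl → match.
Summing the matching environments: 5 + 1 = 6 matching atoms.

6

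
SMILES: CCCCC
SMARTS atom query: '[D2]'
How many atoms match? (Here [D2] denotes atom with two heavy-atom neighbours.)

3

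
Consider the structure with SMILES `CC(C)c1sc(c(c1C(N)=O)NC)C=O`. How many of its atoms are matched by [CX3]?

The query [CX3] means: C with X3: aliphatic carbon with exactly 3 total connections.
Check the 15 heavy atoms by environment: 1× s (aromatic, X2) → no; 4× c (aromatic, X3) → no; 2× C (X3) → match; 2× O (X1) → no; 2× N (X3) → no; 4× C (X4) → no.
That gives 2 matching atoms.

2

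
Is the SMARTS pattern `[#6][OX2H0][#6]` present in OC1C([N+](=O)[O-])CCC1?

The pattern [#6][OX2H0][#6] describes an aliphatic oxygen bridging two carbons with no H on the oxygen — an ether.
The closest candidate here is a hydroxyl group (-OH), but the oxygen has H1, not H0 bridging two carbons. No other fragment satisfies the full query, so there is no match.

No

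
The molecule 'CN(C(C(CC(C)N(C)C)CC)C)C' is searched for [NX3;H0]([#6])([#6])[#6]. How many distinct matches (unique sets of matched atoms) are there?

2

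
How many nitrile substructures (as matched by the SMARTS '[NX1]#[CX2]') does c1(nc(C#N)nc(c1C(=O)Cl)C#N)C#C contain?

[NX1]#[CX2] is the SMARTS for a nitrile: a nitrogen triple-bonded to a two-connected carbon.
The molecule carries 2 separate instances of a nitrile (-C#N) meeting every constraint; each maps to a distinct set of atoms, giving 2 matches.

2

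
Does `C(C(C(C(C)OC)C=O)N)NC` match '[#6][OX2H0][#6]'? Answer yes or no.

The pattern [#6][OX2H0][#6] describes an aliphatic oxygen bridging two carbons with no H on the oxygen — an ether.
The molecule carries a methoxy ether (-OCH3), whose atoms satisfy every constraint of the query, so the pattern matches.

Yes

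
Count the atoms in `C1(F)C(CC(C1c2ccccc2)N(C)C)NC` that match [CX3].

0

The query [CX3] means: C with X3: aliphatic carbon with exactly 3 total connections.
Check the 17 heavy atoms by environment: 8× C (X4) → no; 2× N (X3) → no; 6× c (aromatic, X3) → no; 1× F (X1) → no.
No environment satisfies the query, so 0 matching atoms.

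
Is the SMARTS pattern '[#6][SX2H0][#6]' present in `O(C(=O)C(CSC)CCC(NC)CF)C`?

The pattern [#6][SX2H0][#6] describes an aliphatic sulfur bridging two carbons with no H on the sulfur — a thioether.
The molecule carries a methylthio ether (-SCH3), whose atoms satisfy every constraint of the query, so the pattern matches.

Yes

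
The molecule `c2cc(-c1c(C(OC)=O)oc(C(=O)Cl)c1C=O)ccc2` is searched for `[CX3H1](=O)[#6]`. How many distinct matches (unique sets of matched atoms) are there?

1

[CX3H1](=O)[#6] is the SMARTS for an aldehyde: an sp2 carbon with one H, double-bonded to O and single-bonded to carbon.
Exactly one fragment in the molecule meets all constraints, giving 1 match.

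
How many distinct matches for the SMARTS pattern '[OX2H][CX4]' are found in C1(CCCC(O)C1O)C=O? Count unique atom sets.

2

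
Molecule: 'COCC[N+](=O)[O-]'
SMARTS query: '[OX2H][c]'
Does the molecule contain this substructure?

The pattern [OX2H][c] describes a hydroxyl oxygen attached to an aromatic carbon — a phenol.
The closest candidate here is a methoxy ether (-OCH3), but the oxygen has H0, not H1. No other fragment satisfies the full query, so there is no match.

No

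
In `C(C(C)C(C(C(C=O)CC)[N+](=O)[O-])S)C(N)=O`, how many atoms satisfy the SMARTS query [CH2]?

The query [CH2] means: aliphatic carbon with exactly two hydrogens.
Check the 17 heavy atoms by environment: 2× C (H2) → match; 5× C (H1) → no; 1× S (H1) → no; 1× N (charge +1, H0) → no; 1× O (charge -1, H0) → no; 3× O (H0) → no; 2× C (H3) → no; 1× C (H0) → no; 1× N (H2) → no.
That gives 2 matching atoms.

2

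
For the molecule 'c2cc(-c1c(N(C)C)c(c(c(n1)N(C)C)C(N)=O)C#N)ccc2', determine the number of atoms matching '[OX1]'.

1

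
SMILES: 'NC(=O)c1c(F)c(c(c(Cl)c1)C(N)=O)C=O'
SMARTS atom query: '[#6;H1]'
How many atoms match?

The query [#6;H1] means: any carbon bearing exactly one hydrogen.
Check the 16 heavy atoms by environment: 5× c (aromatic, H0) → no; 1× c (aromatic, H1) → match; 1× C (H1) → match; 3× O (H0) → no; 2× C (H0) → no; 2× N (H2) → no; 1× Cl (H0) → no; 1× F (H0) → no.
Summing the matching environments: 1 + 1 = 2 matching atoms.

2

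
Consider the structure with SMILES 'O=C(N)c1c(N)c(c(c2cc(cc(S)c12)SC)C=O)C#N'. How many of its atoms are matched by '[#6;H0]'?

10

Check the 21 heavy atoms by environment: 8× c (aromatic, H0) → match; 2× c (aromatic, H1) → no; 2× C (H0) → match; 2× O (H0) → no; 2× N (H2) → no; 1× S (H0) → no; 1× C (H3) → no; 1× C (H1) → no; 1× N (H0) → no; 1× S (H1) → no.
Summing the matching environments: 8 + 2 = 10 matching atoms.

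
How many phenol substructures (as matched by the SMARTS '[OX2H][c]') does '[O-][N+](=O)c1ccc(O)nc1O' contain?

[OX2H][c] is the SMARTS for a phenol: a hydroxyl oxygen attached to an aromatic carbon.
The molecule carries 2 separate instances of a hydroxyl group (-OH) meeting every constraint; each maps to a distinct set of atoms, giving 2 matches.

2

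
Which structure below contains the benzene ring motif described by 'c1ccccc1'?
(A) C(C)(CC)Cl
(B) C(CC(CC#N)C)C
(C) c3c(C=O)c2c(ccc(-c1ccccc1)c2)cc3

C

c1ccccc1 describes six aromatic carbons in a ring (a benzene ring).
(A) has a methyl group (-CH3) but no six-membered all-carbon aromatic ring is present.
(B) has a methyl group (-CH3) but no six-membered all-carbon aromatic ring is present.
(C) contains a phenyl ring, which satisfies every atom and bond constraint.
So the answer is (C).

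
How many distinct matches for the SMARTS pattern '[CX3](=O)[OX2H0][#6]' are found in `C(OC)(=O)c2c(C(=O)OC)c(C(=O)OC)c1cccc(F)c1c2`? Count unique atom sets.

3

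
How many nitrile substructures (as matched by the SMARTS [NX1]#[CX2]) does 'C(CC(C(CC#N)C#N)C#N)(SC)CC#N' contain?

[NX1]#[CX2] is the SMARTS for a nitrile: a nitrogen triple-bonded to a two-connected carbon.
The molecule carries 4 separate instances of a nitrile (-C#N) meeting every constraint; each maps to a distinct set of atoms, giving 4 matches.

4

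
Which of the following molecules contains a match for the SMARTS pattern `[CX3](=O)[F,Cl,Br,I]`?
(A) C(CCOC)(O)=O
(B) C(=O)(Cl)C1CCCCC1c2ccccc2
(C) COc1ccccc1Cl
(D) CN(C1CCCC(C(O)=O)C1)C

B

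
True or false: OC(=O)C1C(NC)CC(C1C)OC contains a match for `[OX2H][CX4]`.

The pattern [OX2H][CX4] describes a hydroxyl oxygen bound to an sp3 (X4) carbon — an aliphatic alcohol.
The closest candidate here is a carboxylic acid group (-C(=O)OH), but the -OH is on a CX3 carbonyl carbon, not a CX4 carbon. No other fragment satisfies the full query, so there is no match.

False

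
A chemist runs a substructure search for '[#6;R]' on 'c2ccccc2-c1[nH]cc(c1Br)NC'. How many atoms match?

The query [#6;R] means: carbon that is part of a ring.
Check the 14 heavy atoms by environment: 1× n (aromatic, in 5-ring) → no; 4× c (aromatic, in 5-ring) → match; 1× Br (acyclic) → no; 1× N (acyclic) → no; 1× C (acyclic) → no; 6× c (aromatic, in 6-ring) → match.
Summing the matching environments: 4 + 6 = 10 matching atoms.

10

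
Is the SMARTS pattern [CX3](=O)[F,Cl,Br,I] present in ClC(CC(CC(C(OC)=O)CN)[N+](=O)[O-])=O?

Yes

The pattern [CX3](=O)[F,Cl,Br,I] describes a carbonyl carbon bonded to a halogen — an acyl halide.
The molecule carries an acyl chloride (-C(=O)Cl), whose atoms satisfy every constraint of the query, so the pattern matches.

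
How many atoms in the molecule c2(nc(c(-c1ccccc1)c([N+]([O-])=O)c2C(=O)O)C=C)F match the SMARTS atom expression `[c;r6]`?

11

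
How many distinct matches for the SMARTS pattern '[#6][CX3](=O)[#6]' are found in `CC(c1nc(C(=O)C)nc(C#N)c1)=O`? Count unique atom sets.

[#6][CX3](=O)[#6] is the SMARTS for a ketone: a carbonyl carbon (no H) flanked by two carbons.
The molecule carries 2 separate instances of an acetyl/ketone group (-C(=O)CH3) meeting every constraint; each maps to a distinct set of atoms, giving 2 matches.

2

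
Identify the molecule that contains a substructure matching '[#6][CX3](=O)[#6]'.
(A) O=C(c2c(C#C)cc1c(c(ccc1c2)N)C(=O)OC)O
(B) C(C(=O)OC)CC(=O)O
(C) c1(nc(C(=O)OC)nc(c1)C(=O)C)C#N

C

[#6][CX3](=O)[#6] describes a carbonyl carbon (no H) flanked by two carbons (a ketone).
(A) has a methyl-ester group (-C(=O)OCH3) but one neighbour of the carbonyl carbon is O, not C.
(B) has a methyl-ester group (-C(=O)OCH3) but one neighbour of the carbonyl carbon is O, not C.
(C) contains an acetyl/ketone group (-C(=O)CH3), which satisfies every atom and bond constraint.
So the answer is (C).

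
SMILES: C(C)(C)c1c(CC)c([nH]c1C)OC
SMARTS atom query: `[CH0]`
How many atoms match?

0

Check the 13 heavy atoms by environment: 1× n (aromatic, H1) → no; 4× c (aromatic, H0) → no; 1× C (H2) → no; 5× C (H3) → no; 1× O (H0) → no; 1× C (H1) → no.
No environment satisfies the query, so 0 matching atoms.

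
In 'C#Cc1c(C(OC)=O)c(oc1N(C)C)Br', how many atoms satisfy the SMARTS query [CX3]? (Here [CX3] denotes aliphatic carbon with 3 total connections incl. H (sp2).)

1

Check the 15 heavy atoms by environment: 1× o (aromatic, X2) → no; 4× c (aromatic, X3) → no; 1× Br (X1) → no; 2× C (X2) → no; 1× N (X3) → no; 3× C (X4) → no; 1× C (X3) → match; 1× O (X1) → no; 1× O (X2) → no.
That gives 1 matching atom.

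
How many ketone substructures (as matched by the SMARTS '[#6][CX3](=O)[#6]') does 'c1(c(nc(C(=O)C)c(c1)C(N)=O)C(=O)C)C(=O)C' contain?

3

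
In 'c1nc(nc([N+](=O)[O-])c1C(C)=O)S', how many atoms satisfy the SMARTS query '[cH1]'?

The query [cH1] means: aromatic carbon bearing exactly one hydrogen.
Check the 13 heavy atoms by environment: 2× n (aromatic, H0) → no; 3× c (aromatic, H0) → no; 1× c (aromatic, H1) → match; 1× N (charge +1, H0) → no; 1× O (charge -1, H0) → no; 2× O (H0) → no; 1× C (H0) → no; 1× C (H3) → no; 1× S (H1) → no.
That gives 1 matching atom.

1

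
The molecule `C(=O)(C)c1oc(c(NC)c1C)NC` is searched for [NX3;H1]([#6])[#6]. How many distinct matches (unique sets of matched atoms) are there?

2

[NX3;H1]([#6])[#6] is the SMARTS for a secondary amine: a trivalent nitrogen with one H, bonded to two carbons.
The molecule carries 2 separate instances of an N-methylamino group (-NHCH3) meeting every constraint; each maps to a distinct set of atoms, giving 2 matches.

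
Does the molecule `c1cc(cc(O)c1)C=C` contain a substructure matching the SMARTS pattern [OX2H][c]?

Yes

The pattern [OX2H][c] describes a hydroxyl oxygen attached to an aromatic carbon — a phenol.
The molecule carries a hydroxyl group (-OH), whose atoms satisfy every constraint of the query, so the pattern matches.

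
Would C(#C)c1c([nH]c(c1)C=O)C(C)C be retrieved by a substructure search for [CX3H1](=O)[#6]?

Yes

The pattern [CX3H1](=O)[#6] describes an sp2 carbon with one H, double-bonded to O and single-bonded to carbon — an aldehyde.
The molecule carries an aldehyde (-CHO), whose atoms satisfy every constraint of the query, so the pattern matches.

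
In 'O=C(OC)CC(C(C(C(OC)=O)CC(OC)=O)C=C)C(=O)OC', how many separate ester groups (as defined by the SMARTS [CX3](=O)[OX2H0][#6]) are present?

[CX3](=O)[OX2H0][#6] is the SMARTS for an ester: a carbonyl carbon bonded to an oxygen that is itself bonded to carbon (no H on that O).
The molecule carries 4 separate instances of a methyl-ester group (-C(=O)OCH3) meeting every constraint; each maps to a distinct set of atoms, giving 4 matches.

4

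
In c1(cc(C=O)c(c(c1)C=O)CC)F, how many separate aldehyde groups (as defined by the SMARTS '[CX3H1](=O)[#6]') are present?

[CX3H1](=O)[#6] is the SMARTS for an aldehyde: an sp2 carbon with one H, double-bonded to O and single-bonded to carbon.
The molecule carries 2 separate instances of an aldehyde (-CHO) meeting every constraint; each maps to a distinct set of atoms, giving 2 matches.

2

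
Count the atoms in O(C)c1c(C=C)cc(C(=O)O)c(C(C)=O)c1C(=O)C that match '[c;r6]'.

6

Check the 19 heavy atoms by environment: 6× c (aromatic, in 6-ring) → match; 8× C (acyclic) → no; 5× O (acyclic) → no.
That gives 6 matching atoms.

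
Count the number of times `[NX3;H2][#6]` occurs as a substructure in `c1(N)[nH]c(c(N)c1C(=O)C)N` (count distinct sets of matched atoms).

[NX3;H2][#6] is the SMARTS for a primary amine: a trivalent nitrogen with two H attached to carbon.
The molecule carries 3 separate instances of a primary amino group (-NH2) meeting every constraint; each maps to a distinct set of atoms, giving 3 matches.

3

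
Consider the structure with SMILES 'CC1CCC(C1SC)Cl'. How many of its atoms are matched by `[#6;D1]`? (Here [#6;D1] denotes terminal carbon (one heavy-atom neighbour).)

Check the 9 heavy atoms by environment: 3× C (D3) → no; 2× C (D2) → no; 2× C (D1) → match; 1× S (D2) → no; 1× Cl (D1) → no.
That gives 2 matching atoms.

2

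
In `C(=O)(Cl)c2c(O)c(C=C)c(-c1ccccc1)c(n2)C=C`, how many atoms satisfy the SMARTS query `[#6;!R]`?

5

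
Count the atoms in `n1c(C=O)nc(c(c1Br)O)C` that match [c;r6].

4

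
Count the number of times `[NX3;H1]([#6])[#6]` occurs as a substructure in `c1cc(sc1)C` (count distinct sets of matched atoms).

0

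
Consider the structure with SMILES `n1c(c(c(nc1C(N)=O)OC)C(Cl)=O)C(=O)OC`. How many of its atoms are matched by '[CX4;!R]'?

2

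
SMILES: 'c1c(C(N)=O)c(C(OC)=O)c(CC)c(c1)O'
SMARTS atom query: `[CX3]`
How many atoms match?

Check the 16 heavy atoms by environment: 6× c (aromatic, X3) → no; 2× C (X3) → match; 2× O (X1) → no; 2× O (X2) → no; 3× C (X4) → no; 1× N (X3) → no.
That gives 2 matching atoms.

2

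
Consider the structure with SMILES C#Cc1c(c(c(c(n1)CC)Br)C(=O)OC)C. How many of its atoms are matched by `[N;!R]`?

0

Check the 16 heavy atoms by environment: 1× n (aromatic, in 6-ring) → no; 5× c (aromatic, in 6-ring) → no; 1× Br (acyclic) → no; 7× C (acyclic) → no; 2× O (acyclic) → no.
No environment satisfies the query, so 0 matching atoms.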